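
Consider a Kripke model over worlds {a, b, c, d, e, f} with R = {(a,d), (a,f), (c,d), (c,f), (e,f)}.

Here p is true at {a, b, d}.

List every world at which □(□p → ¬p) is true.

a: successors {d, f}; □p → ¬p there: d:F, f:T. ✗
b: no successors, so □(□p → ¬p) holds vacuously. ✓
c: successors {d, f}; □p → ¬p there: d:F, f:T. ✗
d: no successors, so □(□p → ¬p) holds vacuously. ✓
e: successors {f}; □p → ¬p there: f:T. ✓
f: no successors, so □(□p → ¬p) holds vacuously. ✓

{b, d, e, f}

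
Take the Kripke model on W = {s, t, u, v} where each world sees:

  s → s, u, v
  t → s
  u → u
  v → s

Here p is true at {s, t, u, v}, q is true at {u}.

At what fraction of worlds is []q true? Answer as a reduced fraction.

s: successors {s, u, v}; q there: s:F, u:T, v:F. ✗
t: successors {s}; q there: s:F. ✗
u: successors {u}; q there: u:T. ✓
v: successors {s}; q there: s:F. ✗
That's 1 of 4 worlds, so 1/4.

1/4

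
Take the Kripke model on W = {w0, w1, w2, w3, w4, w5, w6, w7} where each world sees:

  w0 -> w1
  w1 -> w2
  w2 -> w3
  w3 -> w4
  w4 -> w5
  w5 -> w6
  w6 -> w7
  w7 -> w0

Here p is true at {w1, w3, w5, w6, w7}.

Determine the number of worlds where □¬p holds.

3

w0: successors {w1}; ¬p there: w1:F. ✗
w1: successors {w2}; ¬p there: w2:T. ✓
w2: successors {w3}; ¬p there: w3:F. ✗
w3: successors {w4}; ¬p there: w4:T. ✓
w4: successors {w5}; ¬p there: w5:F. ✗
w5: successors {w6}; ¬p there: w6:F. ✗
w6: successors {w7}; ¬p there: w7:F. ✗
w7: successors {w0}; ¬p there: w0:T. ✓
Satisfying worlds: {w1, w3, w7}.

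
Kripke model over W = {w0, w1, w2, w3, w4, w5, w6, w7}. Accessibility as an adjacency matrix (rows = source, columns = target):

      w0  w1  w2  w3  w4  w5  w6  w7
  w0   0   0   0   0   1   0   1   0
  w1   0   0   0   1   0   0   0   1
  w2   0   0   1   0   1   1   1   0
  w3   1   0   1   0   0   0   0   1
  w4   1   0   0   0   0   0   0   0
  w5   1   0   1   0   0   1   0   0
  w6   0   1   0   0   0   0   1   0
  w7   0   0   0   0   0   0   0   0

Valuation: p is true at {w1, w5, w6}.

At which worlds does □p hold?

w0: successors {w4, w6}; p there: w4:F, w6:T. ✗
w1: successors {w3, w7}; p there: w3:F, w7:F. ✗
w2: successors {w2, w4, w5, w6}; p there: w2:F, w4:F, w5:T, w6:T. ✗
w3: successors {w0, w2, w7}; p there: w0:F, w2:F, w7:F. ✗
w4: successors {w0}; p there: w0:F. ✗
w5: successors {w0, w2, w5}; p there: w0:F, w2:F, w5:T. ✗
w6: successors {w1, w6}; p there: w1:T, w6:T. ✓
w7: no successors, so □p holds vacuously. ✓

{w6, w7}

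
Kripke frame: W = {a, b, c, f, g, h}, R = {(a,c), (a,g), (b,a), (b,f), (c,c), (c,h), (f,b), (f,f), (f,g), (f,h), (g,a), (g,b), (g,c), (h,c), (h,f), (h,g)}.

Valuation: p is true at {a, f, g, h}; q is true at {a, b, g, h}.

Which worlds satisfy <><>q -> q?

{a, b, g, h}

a: <><>q is T, q is T. ✓
b: <><>q is T, q is T. ✓
c: <><>q is T, q is F. ✗
f: <><>q is T, q is F. ✗
g: <><>q is T, q is T. ✓
h: <><>q is T, q is T. ✓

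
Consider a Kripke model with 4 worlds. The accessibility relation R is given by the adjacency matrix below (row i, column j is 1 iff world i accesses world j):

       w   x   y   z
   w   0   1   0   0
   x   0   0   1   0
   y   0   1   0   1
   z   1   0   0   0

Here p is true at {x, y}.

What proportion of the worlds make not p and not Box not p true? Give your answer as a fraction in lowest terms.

w: not p is T, not Box not p is T. ✓
x: not p is F, not Box not p is T. ✗
y: not p is F, not Box not p is T. ✗
z: not p is T, not Box not p is F. ✗
That's 1 of 4 worlds, so 1/4.

1/4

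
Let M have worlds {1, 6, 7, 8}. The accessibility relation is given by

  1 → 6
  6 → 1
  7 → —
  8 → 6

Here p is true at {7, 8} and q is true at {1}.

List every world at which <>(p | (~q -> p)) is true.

{6}

1: successors {6}; p | (~q -> p) there: 6:F. ✗
6: successors {1}; p | (~q -> p) there: 1:T. ✓
7: no successors, so <>(p | (~q -> p)) fails. ✗
8: successors {6}; p | (~q -> p) there: 6:F. ✗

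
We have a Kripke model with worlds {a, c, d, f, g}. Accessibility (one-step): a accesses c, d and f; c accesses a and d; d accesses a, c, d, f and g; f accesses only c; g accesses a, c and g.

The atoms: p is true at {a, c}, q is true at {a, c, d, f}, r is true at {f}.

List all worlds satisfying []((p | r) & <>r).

∅

a: successors {c, d, f}; (p | r) & <>r there: c:F, d:F, f:F. ✗
c: successors {a, d}; (p | r) & <>r there: a:T, d:F. ✗
d: successors {a, c, d, f, g}; (p | r) & <>r there: a:T, c:F, d:F, f:F, g:F. ✗
f: successors {c}; (p | r) & <>r there: c:F. ✗
g: successors {a, c, g}; (p | r) & <>r there: a:T, c:F, g:F. ✗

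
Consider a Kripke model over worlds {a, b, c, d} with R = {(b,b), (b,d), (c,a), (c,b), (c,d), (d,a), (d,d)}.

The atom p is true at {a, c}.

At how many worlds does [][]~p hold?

1

a: no successors, so [][]~p holds vacuously. ✓
b: successors {b, d}; []~p there: b:T, d:F. ✗
c: successors {a, b, d}; []~p there: a:T, b:T, d:F. ✗
d: successors {a, d}; []~p there: a:T, d:F. ✗
Satisfying worlds: {a}.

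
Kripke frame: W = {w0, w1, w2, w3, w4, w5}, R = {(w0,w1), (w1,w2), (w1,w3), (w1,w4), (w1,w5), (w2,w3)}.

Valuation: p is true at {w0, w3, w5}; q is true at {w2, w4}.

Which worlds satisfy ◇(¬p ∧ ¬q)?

{w0}

w0: successors {w1}; ¬p ∧ ¬q there: w1:T. ✓
w1: successors {w2, w3, w4, w5}; ¬p ∧ ¬q there: w2:F, w3:F, w4:F, w5:F. ✗
w2: successors {w3}; ¬p ∧ ¬q there: w3:F. ✗
w3: no successors, so ◇(¬p ∧ ¬q) fails. ✗
w4: no successors, so ◇(¬p ∧ ¬q) fails. ✗
w5: no successors, so ◇(¬p ∧ ¬q) fails. ✗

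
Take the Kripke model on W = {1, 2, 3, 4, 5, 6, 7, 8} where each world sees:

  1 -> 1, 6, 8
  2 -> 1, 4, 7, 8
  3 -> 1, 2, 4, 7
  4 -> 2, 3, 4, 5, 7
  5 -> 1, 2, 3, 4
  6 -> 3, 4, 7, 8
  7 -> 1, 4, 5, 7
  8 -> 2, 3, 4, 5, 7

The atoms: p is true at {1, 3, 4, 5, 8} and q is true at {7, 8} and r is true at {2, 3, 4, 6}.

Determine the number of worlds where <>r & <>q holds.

1: <>r is T, <>q is T. ✓
2: <>r is T, <>q is T. ✓
3: <>r is T, <>q is T. ✓
4: <>r is T, <>q is T. ✓
5: <>r is T, <>q is F. ✗
6: <>r is T, <>q is T. ✓
7: <>r is T, <>q is T. ✓
8: <>r is T, <>q is T. ✓
Satisfying worlds: {1, 2, 3, 4, 6, 7, 8}.

7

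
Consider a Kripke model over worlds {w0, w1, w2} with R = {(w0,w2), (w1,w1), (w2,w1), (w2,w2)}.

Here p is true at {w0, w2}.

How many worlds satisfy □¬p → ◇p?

w0: □¬p is F, ◇p is T. ✓
w1: □¬p is T, ◇p is F. ✗
w2: □¬p is F, ◇p is T. ✓
Satisfying worlds: {w0, w2}.

2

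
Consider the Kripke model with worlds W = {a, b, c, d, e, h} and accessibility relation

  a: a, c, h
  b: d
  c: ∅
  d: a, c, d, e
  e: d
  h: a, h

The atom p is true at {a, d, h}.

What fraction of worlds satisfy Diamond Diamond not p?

5/6

a: successors {a, c, h}; Diamond not p there: a:T, c:F, h:F. ✓
b: successors {d}; Diamond not p there: d:T. ✓
c: no successors, so Diamond Diamond not p fails. ✗
d: successors {a, c, d, e}; Diamond not p there: a:T, c:F, d:T, e:F. ✓
e: successors {d}; Diamond not p there: d:T. ✓
h: successors {a, h}; Diamond not p there: a:T, h:F. ✓
That's 5 of 6 worlds, so 5/6.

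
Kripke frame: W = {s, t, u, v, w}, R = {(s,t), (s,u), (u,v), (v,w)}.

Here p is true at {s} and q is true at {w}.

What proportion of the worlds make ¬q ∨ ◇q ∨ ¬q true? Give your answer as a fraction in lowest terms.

4/5

s: ¬q ∨ ◇q is T, ¬q is T. ✓
t: ¬q ∨ ◇q is T, ¬q is T. ✓
u: ¬q ∨ ◇q is T, ¬q is T. ✓
v: ¬q ∨ ◇q is T, ¬q is T. ✓
w: ¬q ∨ ◇q is F, ¬q is F. ✗
That's 4 of 5 worlds, so 4/5.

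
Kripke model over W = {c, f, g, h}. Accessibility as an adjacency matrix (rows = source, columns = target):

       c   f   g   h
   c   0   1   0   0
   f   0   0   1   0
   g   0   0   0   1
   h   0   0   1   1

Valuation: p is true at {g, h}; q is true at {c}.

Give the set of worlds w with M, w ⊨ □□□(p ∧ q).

∅

c: successors {f}; □□(p ∧ q) there: f:F. ✗
f: successors {g}; □□(p ∧ q) there: g:F. ✗
g: successors {h}; □□(p ∧ q) there: h:F. ✗
h: successors {g, h}; □□(p ∧ q) there: g:F, h:F. ✗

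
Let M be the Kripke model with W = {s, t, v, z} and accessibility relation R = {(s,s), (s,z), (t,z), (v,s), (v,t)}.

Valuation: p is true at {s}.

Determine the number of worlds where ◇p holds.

2

s: successors {s, z}; p there: s:T, z:F. ✓
t: successors {z}; p there: z:F. ✗
v: successors {s, t}; p there: s:T, t:F. ✓
z: no successors, so ◇p fails. ✗
Satisfying worlds: {s, v}.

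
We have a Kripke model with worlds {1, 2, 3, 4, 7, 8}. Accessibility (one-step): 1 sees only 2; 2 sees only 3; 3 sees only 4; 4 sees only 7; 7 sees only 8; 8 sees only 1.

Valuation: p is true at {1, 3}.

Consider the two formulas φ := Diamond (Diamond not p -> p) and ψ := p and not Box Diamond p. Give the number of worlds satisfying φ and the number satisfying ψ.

4 and 1

For Diamond (Diamond not p -> p):
1: successors {2}; Diamond not p -> p there: 2:T. ✓
2: successors {3}; Diamond not p -> p there: 3:T. ✓
3: successors {4}; Diamond not p -> p there: 4:F. ✗
4: successors {7}; Diamond not p -> p there: 7:F. ✗
7: successors {8}; Diamond not p -> p there: 8:T. ✓
8: successors {1}; Diamond not p -> p there: 1:T. ✓
— 4 worlds.
For p and not Box Diamond p:
1: p is T, not Box Diamond p is F. ✗
2: p is F, not Box Diamond p is T. ✗
3: p is T, not Box Diamond p is T. ✓
4: p is F, not Box Diamond p is T. ✗
7: p is F, not Box Diamond p is F. ✗
8: p is F, not Box Diamond p is T. ✗
— 1 world.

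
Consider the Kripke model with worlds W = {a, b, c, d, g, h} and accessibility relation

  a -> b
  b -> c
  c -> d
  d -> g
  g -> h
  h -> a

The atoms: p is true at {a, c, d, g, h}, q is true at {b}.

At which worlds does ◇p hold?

a: successors {b}; p there: b:F. ✗
b: successors {c}; p there: c:T. ✓
c: successors {d}; p there: d:T. ✓
d: successors {g}; p there: g:T. ✓
g: successors {h}; p there: h:T. ✓
h: successors {a}; p there: a:T. ✓

{b, c, d, g, h}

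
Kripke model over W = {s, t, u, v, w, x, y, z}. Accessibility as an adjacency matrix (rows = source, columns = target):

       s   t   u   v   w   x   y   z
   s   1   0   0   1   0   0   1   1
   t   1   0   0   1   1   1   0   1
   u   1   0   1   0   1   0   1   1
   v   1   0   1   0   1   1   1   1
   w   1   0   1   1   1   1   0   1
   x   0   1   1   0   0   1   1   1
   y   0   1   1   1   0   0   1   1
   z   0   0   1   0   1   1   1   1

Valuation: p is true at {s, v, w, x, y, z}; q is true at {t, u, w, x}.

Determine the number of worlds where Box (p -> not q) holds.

2

s: successors {s, v, y, z}; p -> not q there: s:T, v:T, y:T, z:T. ✓
t: successors {s, v, w, x, z}; p -> not q there: s:T, v:T, w:F, x:F, z:T. ✗
u: successors {s, u, w, y, z}; p -> not q there: s:T, u:T, w:F, y:T, z:T. ✗
v: successors {s, u, w, x, y, z}; p -> not q there: s:T, u:T, w:F, x:F, y:T, z:T. ✗
w: successors {s, u, v, w, x, z}; p -> not q there: s:T, u:T, v:T, w:F, x:F, z:T. ✗
x: successors {t, u, x, y, z}; p -> not q there: t:T, u:T, x:F, y:T, z:T. ✗
y: successors {t, u, v, y, z}; p -> not q there: t:T, u:T, v:T, y:T, z:T. ✓
z: successors {u, w, x, y, z}; p -> not q there: u:T, w:F, x:F, y:T, z:T. ✗
Satisfying worlds: {s, y}.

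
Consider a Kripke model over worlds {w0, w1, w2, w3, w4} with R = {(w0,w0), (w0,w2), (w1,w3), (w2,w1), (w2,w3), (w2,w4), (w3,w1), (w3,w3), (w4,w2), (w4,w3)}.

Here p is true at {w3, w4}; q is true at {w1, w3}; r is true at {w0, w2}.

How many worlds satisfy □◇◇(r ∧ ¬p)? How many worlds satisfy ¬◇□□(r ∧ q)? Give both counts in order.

1 and 5

For □◇◇(r ∧ ¬p):
w0: successors {w0, w2}; ◇◇(r ∧ ¬p) there: w0:T, w2:T. ✓
w1: successors {w3}; ◇◇(r ∧ ¬p) there: w3:F. ✗
w2: successors {w1, w3, w4}; ◇◇(r ∧ ¬p) there: w1:F, w3:F, w4:F. ✗
w3: successors {w1, w3}; ◇◇(r ∧ ¬p) there: w1:F, w3:F. ✗
w4: successors {w2, w3}; ◇◇(r ∧ ¬p) there: w2:T, w3:F. ✗
— 1 world.
For ¬◇□□(r ∧ q):
w0: ◇□□(r ∧ q) is F. ✓
w1: ◇□□(r ∧ q) is F. ✓
w2: ◇□□(r ∧ q) is F. ✓
w3: ◇□□(r ∧ q) is F. ✓
w4: ◇□□(r ∧ q) is F. ✓
— 5 worlds.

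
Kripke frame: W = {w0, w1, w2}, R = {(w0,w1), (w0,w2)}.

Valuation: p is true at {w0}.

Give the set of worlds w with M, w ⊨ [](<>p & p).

w0: successors {w1, w2}; <>p & p there: w1:F, w2:F. ✗
w1: no successors, so [](<>p & p) holds vacuously. ✓
w2: no successors, so [](<>p & p) holds vacuously. ✓

{w1, w2}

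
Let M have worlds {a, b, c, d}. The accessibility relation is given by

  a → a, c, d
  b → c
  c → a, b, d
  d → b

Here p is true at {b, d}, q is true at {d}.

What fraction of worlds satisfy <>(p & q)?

a: successors {a, c, d}; p & q there: a:F, c:F, d:T. ✓
b: successors {c}; p & q there: c:F. ✗
c: successors {a, b, d}; p & q there: a:F, b:F, d:T. ✓
d: successors {b}; p & q there: b:F. ✗
That's 2 of 4 worlds, so 2/4 = 1/2.

1/2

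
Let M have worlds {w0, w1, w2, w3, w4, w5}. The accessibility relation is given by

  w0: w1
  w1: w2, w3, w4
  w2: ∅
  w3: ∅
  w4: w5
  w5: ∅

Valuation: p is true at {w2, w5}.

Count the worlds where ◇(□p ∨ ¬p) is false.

w0: successors {w1}; □p ∨ ¬p there: w1:T. ✓
w1: successors {w2, w3, w4}; □p ∨ ¬p there: w2:T, w3:T, w4:T. ✓
w2: no successors, so ◇(□p ∨ ¬p) fails. ✗
w3: no successors, so ◇(□p ∨ ¬p) fails. ✗
w4: successors {w5}; □p ∨ ¬p there: w5:T. ✓
w5: no successors, so ◇(□p ∨ ¬p) fails. ✗
Satisfying worlds: {w0, w1, w4}.
So ◇(□p ∨ ¬p) fails at the other 3 worlds.

3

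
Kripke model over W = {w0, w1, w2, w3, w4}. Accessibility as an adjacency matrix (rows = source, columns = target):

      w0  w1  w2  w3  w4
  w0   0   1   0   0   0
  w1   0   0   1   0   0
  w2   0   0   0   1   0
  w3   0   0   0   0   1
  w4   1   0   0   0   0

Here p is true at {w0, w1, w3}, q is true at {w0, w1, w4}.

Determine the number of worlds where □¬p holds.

w0: successors {w1}; ¬p there: w1:F. ✗
w1: successors {w2}; ¬p there: w2:T. ✓
w2: successors {w3}; ¬p there: w3:F. ✗
w3: successors {w4}; ¬p there: w4:T. ✓
w4: successors {w0}; ¬p there: w0:F. ✗
Satisfying worlds: {w1, w3}.

2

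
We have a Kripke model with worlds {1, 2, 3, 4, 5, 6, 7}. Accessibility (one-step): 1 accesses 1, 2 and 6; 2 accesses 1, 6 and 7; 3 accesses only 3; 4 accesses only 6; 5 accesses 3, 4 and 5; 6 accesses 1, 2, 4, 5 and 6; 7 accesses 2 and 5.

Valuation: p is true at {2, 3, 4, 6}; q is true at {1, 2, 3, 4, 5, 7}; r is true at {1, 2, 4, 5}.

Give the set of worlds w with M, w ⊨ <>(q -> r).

1: successors {1, 2, 6}; q -> r there: 1:T, 2:T, 6:T. ✓
2: successors {1, 6, 7}; q -> r there: 1:T, 6:T, 7:F. ✓
3: successors {3}; q -> r there: 3:F. ✗
4: successors {6}; q -> r there: 6:T. ✓
5: successors {3, 4, 5}; q -> r there: 3:F, 4:T, 5:T. ✓
6: successors {1, 2, 4, 5, 6}; q -> r there: 1:T, 2:T, 4:T, 5:T, 6:T. ✓
7: successors {2, 5}; q -> r there: 2:T, 5:T. ✓

{1, 2, 4, 5, 6, 7}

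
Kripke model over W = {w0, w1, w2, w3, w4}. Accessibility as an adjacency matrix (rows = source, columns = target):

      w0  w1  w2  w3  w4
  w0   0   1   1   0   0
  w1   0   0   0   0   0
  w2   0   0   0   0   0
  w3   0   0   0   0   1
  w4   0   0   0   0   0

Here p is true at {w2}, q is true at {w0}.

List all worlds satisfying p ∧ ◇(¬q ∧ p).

w0: p is F, ◇(¬q ∧ p) is T. ✗
w1: p is F, ◇(¬q ∧ p) is F. ✗
w2: p is T, ◇(¬q ∧ p) is F. ✗
w3: p is F, ◇(¬q ∧ p) is F. ✗
w4: p is F, ◇(¬q ∧ p) is F. ✗

∅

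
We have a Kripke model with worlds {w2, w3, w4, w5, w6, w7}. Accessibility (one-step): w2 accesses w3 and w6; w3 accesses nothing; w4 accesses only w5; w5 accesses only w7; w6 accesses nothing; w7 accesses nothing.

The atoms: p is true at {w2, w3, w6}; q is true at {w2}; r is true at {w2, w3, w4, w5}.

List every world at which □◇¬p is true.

{w3, w4, w6, w7}

w2: successors {w3, w6}; ◇¬p there: w3:F, w6:F. ✗
w3: no successors, so □◇¬p holds vacuously. ✓
w4: successors {w5}; ◇¬p there: w5:T. ✓
w5: successors {w7}; ◇¬p there: w7:F. ✗
w6: no successors, so □◇¬p holds vacuously. ✓
w7: no successors, so □◇¬p holds vacuously. ✓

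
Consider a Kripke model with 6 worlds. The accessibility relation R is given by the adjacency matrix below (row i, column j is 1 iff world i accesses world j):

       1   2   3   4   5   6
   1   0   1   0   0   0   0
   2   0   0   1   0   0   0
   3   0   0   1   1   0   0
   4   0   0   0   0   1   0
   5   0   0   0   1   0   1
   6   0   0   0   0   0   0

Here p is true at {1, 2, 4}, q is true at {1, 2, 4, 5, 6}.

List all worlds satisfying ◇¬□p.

1: successors {2}; ¬□p there: 2:T. ✓
2: successors {3}; ¬□p there: 3:T. ✓
3: successors {3, 4}; ¬□p there: 3:T, 4:T. ✓
4: successors {5}; ¬□p there: 5:T. ✓
5: successors {4, 6}; ¬□p there: 4:T, 6:F. ✓
6: no successors, so ◇¬□p fails. ✗

{1, 2, 3, 4, 5}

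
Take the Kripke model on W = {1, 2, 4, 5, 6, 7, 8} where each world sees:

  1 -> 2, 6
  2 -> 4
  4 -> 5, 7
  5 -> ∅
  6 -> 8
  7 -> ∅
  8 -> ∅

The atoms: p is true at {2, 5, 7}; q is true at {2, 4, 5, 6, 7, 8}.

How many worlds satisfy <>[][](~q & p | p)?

1: successors {2, 6}; [][](~q & p | p) there: 2:T, 6:T. ✓
2: successors {4}; [][](~q & p | p) there: 4:T. ✓
4: successors {5, 7}; [][](~q & p | p) there: 5:T, 7:T. ✓
5: no successors, so <>[][](~q & p | p) fails. ✗
6: successors {8}; [][](~q & p | p) there: 8:T. ✓
7: no successors, so <>[][](~q & p | p) fails. ✗
8: no successors, so <>[][](~q & p | p) fails. ✗
Satisfying worlds: {1, 2, 4, 6}.

4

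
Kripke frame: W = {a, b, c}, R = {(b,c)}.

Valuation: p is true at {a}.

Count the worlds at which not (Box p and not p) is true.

2

a: Box p and not p is F. ✓
b: Box p and not p is F. ✓
c: Box p and not p is T. ✗
Satisfying worlds: {a, b}.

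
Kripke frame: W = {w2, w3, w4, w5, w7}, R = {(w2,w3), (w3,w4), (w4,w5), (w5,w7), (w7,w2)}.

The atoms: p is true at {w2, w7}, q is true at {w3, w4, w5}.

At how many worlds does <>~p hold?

w2: successors {w3}; ~p there: w3:T. ✓
w3: successors {w4}; ~p there: w4:T. ✓
w4: successors {w5}; ~p there: w5:T. ✓
w5: successors {w7}; ~p there: w7:F. ✗
w7: successors {w2}; ~p there: w2:F. ✗
Satisfying worlds: {w2, w3, w4}.

3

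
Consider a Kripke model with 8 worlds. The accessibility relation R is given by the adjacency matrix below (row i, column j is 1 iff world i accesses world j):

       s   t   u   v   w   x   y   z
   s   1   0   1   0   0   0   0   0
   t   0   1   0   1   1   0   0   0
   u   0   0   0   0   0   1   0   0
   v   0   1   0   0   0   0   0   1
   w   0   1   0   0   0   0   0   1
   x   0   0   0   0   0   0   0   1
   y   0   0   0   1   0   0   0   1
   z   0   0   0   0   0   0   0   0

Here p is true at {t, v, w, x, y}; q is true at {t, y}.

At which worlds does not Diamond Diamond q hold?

{s, u, x, z}

s: Diamond Diamond q is F. ✓
t: Diamond Diamond q is T. ✗
u: Diamond Diamond q is F. ✓
v: Diamond Diamond q is T. ✗
w: Diamond Diamond q is T. ✗
x: Diamond Diamond q is F. ✓
y: Diamond Diamond q is T. ✗
z: Diamond Diamond q is F. ✓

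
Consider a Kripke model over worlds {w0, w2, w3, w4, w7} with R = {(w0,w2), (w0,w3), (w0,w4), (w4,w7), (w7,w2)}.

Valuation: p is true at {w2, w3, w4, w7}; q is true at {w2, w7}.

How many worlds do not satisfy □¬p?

w0: successors {w2, w3, w4}; ¬p there: w2:F, w3:F, w4:F. ✗
w2: no successors, so □¬p holds vacuously. ✓
w3: no successors, so □¬p holds vacuously. ✓
w4: successors {w7}; ¬p there: w7:F. ✗
w7: successors {w2}; ¬p there: w2:F. ✗
Satisfying worlds: {w2, w3}.
So □¬p fails at the other 3 worlds.

3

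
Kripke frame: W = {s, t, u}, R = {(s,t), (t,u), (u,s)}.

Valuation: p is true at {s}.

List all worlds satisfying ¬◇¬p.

s: ◇¬p is T. ✗
t: ◇¬p is T. ✗
u: ◇¬p is F. ✓

{u}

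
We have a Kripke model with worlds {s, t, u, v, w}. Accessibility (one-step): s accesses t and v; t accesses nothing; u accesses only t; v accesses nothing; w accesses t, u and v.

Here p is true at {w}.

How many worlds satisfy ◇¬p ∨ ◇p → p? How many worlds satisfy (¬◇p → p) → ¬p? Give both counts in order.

3 and 4

For ◇¬p ∨ ◇p → p:
s: ◇¬p ∨ ◇p is T, p is F. ✗
t: ◇¬p ∨ ◇p is F, p is F. ✓
u: ◇¬p ∨ ◇p is T, p is F. ✗
v: ◇¬p ∨ ◇p is F, p is F. ✓
w: ◇¬p ∨ ◇p is T, p is T. ✓
— 3 worlds.
For (¬◇p → p) → ¬p:
s: ¬◇p → p is F, ¬p is T. ✓
t: ¬◇p → p is F, ¬p is T. ✓
u: ¬◇p → p is F, ¬p is T. ✓
v: ¬◇p → p is F, ¬p is T. ✓
w: ¬◇p → p is T, ¬p is F. ✗
— 4 worlds.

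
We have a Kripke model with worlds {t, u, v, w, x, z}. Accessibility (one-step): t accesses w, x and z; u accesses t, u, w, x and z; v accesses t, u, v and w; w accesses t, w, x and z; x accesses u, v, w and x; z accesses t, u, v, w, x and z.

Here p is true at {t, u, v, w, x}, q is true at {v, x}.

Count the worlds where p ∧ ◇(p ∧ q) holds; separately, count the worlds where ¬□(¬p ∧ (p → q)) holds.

5 and 6

For p ∧ ◇(p ∧ q):
t: p is T, ◇(p ∧ q) is T. ✓
u: p is T, ◇(p ∧ q) is T. ✓
v: p is T, ◇(p ∧ q) is T. ✓
w: p is T, ◇(p ∧ q) is T. ✓
x: p is T, ◇(p ∧ q) is T. ✓
z: p is F, ◇(p ∧ q) is T. ✗
— 5 worlds.
For ¬□(¬p ∧ (p → q)):
t: □(¬p ∧ (p → q)) is F. ✓
u: □(¬p ∧ (p → q)) is F. ✓
v: □(¬p ∧ (p → q)) is F. ✓
w: □(¬p ∧ (p → q)) is F. ✓
x: □(¬p ∧ (p → q)) is F. ✓
z: □(¬p ∧ (p → q)) is F. ✓
— 6 worlds.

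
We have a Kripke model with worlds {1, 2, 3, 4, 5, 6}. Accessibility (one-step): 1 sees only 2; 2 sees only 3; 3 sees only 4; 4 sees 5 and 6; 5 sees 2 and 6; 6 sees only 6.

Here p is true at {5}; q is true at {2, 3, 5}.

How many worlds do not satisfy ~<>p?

1

1: <>p is F. ✓
2: <>p is F. ✓
3: <>p is F. ✓
4: <>p is T. ✗
5: <>p is F. ✓
6: <>p is F. ✓
Satisfying worlds: {1, 2, 3, 5, 6}.
So ~<>p fails at the other 1 world.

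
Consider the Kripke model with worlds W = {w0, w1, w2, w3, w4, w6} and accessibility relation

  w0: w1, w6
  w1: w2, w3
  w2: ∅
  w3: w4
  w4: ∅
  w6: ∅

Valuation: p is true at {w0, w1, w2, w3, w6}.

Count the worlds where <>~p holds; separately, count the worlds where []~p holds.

For <>~p:
w0: successors {w1, w6}; ~p there: w1:F, w6:F. ✗
w1: successors {w2, w3}; ~p there: w2:F, w3:F. ✗
w2: no successors, so <>~p fails. ✗
w3: successors {w4}; ~p there: w4:T. ✓
w4: no successors, so <>~p fails. ✗
w6: no successors, so <>~p fails. ✗
— 1 world.
For []~p:
w0: successors {w1, w6}; ~p there: w1:F, w6:F. ✗
w1: successors {w2, w3}; ~p there: w2:F, w3:F. ✗
w2: no successors, so []~p holds vacuously. ✓
w3: successors {w4}; ~p there: w4:T. ✓
w4: no successors, so []~p holds vacuously. ✓
w6: no successors, so []~p holds vacuously. ✓
— 4 worlds.

1 and 4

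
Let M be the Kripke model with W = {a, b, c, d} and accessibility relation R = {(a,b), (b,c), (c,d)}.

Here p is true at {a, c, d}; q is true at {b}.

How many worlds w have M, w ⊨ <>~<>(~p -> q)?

1

a: successors {b}; ~<>(~p -> q) there: b:F. ✗
b: successors {c}; ~<>(~p -> q) there: c:F. ✗
c: successors {d}; ~<>(~p -> q) there: d:T. ✓
d: no successors, so <>~<>(~p -> q) fails. ✗
Satisfying worlds: {c}.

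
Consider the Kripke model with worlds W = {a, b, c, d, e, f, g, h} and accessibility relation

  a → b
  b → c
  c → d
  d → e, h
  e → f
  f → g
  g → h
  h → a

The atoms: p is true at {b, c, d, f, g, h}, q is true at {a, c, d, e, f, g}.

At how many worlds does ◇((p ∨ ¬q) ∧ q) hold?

4

a: successors {b}; (p ∨ ¬q) ∧ q there: b:F. ✗
b: successors {c}; (p ∨ ¬q) ∧ q there: c:T. ✓
c: successors {d}; (p ∨ ¬q) ∧ q there: d:T. ✓
d: successors {e, h}; (p ∨ ¬q) ∧ q there: e:F, h:F. ✗
e: successors {f}; (p ∨ ¬q) ∧ q there: f:T. ✓
f: successors {g}; (p ∨ ¬q) ∧ q there: g:T. ✓
g: successors {h}; (p ∨ ¬q) ∧ q there: h:F. ✗
h: successors {a}; (p ∨ ¬q) ∧ q there: a:F. ✗
Satisfying worlds: {b, c, e, f}.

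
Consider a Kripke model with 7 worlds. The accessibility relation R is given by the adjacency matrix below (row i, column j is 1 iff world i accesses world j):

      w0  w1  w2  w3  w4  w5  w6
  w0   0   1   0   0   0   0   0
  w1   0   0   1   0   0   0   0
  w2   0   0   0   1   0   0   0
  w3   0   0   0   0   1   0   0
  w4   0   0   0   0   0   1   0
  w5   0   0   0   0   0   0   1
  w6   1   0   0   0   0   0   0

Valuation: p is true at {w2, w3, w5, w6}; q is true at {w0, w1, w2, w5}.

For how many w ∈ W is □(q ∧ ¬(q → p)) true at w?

2

w0: successors {w1}; q ∧ ¬(q → p) there: w1:T. ✓
w1: successors {w2}; q ∧ ¬(q → p) there: w2:F. ✗
w2: successors {w3}; q ∧ ¬(q → p) there: w3:F. ✗
w3: successors {w4}; q ∧ ¬(q → p) there: w4:F. ✗
w4: successors {w5}; q ∧ ¬(q → p) there: w5:F. ✗
w5: successors {w6}; q ∧ ¬(q → p) there: w6:F. ✗
w6: successors {w0}; q ∧ ¬(q → p) there: w0:T. ✓
Satisfying worlds: {w0, w6}.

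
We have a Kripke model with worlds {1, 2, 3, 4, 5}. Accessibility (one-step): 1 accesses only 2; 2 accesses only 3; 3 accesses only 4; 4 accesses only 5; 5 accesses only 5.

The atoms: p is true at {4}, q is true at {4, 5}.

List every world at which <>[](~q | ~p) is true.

{1, 3, 4, 5}

1: successors {2}; [](~q | ~p) there: 2:T. ✓
2: successors {3}; [](~q | ~p) there: 3:F. ✗
3: successors {4}; [](~q | ~p) there: 4:T. ✓
4: successors {5}; [](~q | ~p) there: 5:T. ✓
5: successors {5}; [](~q | ~p) there: 5:T. ✓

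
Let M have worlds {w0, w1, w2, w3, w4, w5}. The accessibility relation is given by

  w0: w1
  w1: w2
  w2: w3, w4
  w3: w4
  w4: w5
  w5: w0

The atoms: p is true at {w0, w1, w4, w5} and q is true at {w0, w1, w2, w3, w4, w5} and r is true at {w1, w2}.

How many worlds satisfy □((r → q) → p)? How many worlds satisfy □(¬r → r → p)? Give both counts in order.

4 and 6

For □((r → q) → p):
w0: successors {w1}; (r → q) → p there: w1:T. ✓
w1: successors {w2}; (r → q) → p there: w2:F. ✗
w2: successors {w3, w4}; (r → q) → p there: w3:F, w4:T. ✗
w3: successors {w4}; (r → q) → p there: w4:T. ✓
w4: successors {w5}; (r → q) → p there: w5:T. ✓
w5: successors {w0}; (r → q) → p there: w0:T. ✓
— 4 worlds.
For □(¬r → r → p):
w0: successors {w1}; ¬r → r → p there: w1:T. ✓
w1: successors {w2}; ¬r → r → p there: w2:T. ✓
w2: successors {w3, w4}; ¬r → r → p there: w3:T, w4:T. ✓
w3: successors {w4}; ¬r → r → p there: w4:T. ✓
w4: successors {w5}; ¬r → r → p there: w5:T. ✓
w5: successors {w0}; ¬r → r → p there: w0:T. ✓
— 6 worlds.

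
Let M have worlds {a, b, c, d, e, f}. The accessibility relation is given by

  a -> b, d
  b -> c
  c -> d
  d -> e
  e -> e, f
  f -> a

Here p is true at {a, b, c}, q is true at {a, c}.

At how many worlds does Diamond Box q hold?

a: successors {b, d}; Box q there: b:T, d:F. ✓
b: successors {c}; Box q there: c:F. ✗
c: successors {d}; Box q there: d:F. ✗
d: successors {e}; Box q there: e:F. ✗
e: successors {e, f}; Box q there: e:F, f:T. ✓
f: successors {a}; Box q there: a:F. ✗
Satisfying worlds: {a, e}.

2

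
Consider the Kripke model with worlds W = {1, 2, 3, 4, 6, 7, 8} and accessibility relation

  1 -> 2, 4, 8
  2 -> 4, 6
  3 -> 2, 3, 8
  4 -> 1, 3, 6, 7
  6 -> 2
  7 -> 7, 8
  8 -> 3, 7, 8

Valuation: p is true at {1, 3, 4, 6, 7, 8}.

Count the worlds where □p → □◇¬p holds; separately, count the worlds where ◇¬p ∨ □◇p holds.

For □p → □◇¬p:
1: □p is F, □◇¬p is F. ✓
2: □p is T, □◇¬p is F. ✗
3: □p is F, □◇¬p is F. ✓
4: □p is T, □◇¬p is F. ✗
6: □p is F, □◇¬p is F. ✓
7: □p is T, □◇¬p is F. ✗
8: □p is T, □◇¬p is F. ✗
— 3 worlds.
For ◇¬p ∨ □◇p:
1: ◇¬p is T, □◇p is T. ✓
2: ◇¬p is F, □◇p is F. ✗
3: ◇¬p is T, □◇p is T. ✓
4: ◇¬p is F, □◇p is F. ✗
6: ◇¬p is T, □◇p is T. ✓
7: ◇¬p is F, □◇p is T. ✓
8: ◇¬p is F, □◇p is T. ✓
— 5 worlds.

3 and 5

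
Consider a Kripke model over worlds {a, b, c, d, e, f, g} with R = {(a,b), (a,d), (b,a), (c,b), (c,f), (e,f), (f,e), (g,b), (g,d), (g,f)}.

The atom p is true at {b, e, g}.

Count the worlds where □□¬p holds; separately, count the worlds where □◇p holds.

For □□¬p:
a: successors {b, d}; □¬p there: b:T, d:T. ✓
b: successors {a}; □¬p there: a:F. ✗
c: successors {b, f}; □¬p there: b:T, f:F. ✗
d: no successors, so □□¬p holds vacuously. ✓
e: successors {f}; □¬p there: f:F. ✗
f: successors {e}; □¬p there: e:T. ✓
g: successors {b, d, f}; □¬p there: b:T, d:T, f:F. ✗
— 3 worlds.
For □◇p:
a: successors {b, d}; ◇p there: b:F, d:F. ✗
b: successors {a}; ◇p there: a:T. ✓
c: successors {b, f}; ◇p there: b:F, f:T. ✗
d: no successors, so □◇p holds vacuously. ✓
e: successors {f}; ◇p there: f:T. ✓
f: successors {e}; ◇p there: e:F. ✗
g: successors {b, d, f}; ◇p there: b:F, d:F, f:T. ✗
— 3 worlds.

3 and 3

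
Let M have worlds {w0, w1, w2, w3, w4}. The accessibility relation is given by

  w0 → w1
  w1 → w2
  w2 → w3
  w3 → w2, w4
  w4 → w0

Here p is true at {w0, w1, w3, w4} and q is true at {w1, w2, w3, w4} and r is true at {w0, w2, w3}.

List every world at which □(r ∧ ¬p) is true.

{w1}

w0: successors {w1}; r ∧ ¬p there: w1:F. ✗
w1: successors {w2}; r ∧ ¬p there: w2:T. ✓
w2: successors {w3}; r ∧ ¬p there: w3:F. ✗
w3: successors {w2, w4}; r ∧ ¬p there: w2:T, w4:F. ✗
w4: successors {w0}; r ∧ ¬p there: w0:F. ✗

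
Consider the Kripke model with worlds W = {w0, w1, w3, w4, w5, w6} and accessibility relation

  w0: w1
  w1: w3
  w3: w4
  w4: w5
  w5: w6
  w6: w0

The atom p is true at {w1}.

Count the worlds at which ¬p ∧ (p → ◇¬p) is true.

w0: ¬p is T, p → ◇¬p is T. ✓
w1: ¬p is F, p → ◇¬p is T. ✗
w3: ¬p is T, p → ◇¬p is T. ✓
w4: ¬p is T, p → ◇¬p is T. ✓
w5: ¬p is T, p → ◇¬p is T. ✓
w6: ¬p is T, p → ◇¬p is T. ✓
Satisfying worlds: {w0, w3, w4, w5, w6}.

5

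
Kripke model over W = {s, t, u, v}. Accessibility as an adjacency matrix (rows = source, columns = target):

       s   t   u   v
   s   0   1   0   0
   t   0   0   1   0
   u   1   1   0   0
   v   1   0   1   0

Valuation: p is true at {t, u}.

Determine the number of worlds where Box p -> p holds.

s: Box p is T, p is F. ✗
t: Box p is T, p is T. ✓
u: Box p is F, p is T. ✓
v: Box p is F, p is F. ✓
Satisfying worlds: {t, u, v}.

3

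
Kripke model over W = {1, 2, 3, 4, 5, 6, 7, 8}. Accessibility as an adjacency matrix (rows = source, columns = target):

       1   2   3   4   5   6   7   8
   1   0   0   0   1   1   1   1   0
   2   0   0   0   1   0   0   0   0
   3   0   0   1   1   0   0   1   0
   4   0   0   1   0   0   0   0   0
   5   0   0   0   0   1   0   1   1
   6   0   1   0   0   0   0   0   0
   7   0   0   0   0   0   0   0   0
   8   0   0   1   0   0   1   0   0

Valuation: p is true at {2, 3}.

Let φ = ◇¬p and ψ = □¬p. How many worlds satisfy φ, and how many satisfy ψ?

For ◇¬p:
1: successors {4, 5, 6, 7}; ¬p there: 4:T, 5:T, 6:T, 7:T. ✓
2: successors {4}; ¬p there: 4:T. ✓
3: successors {3, 4, 7}; ¬p there: 3:F, 4:T, 7:T. ✓
4: successors {3}; ¬p there: 3:F. ✗
5: successors {5, 7, 8}; ¬p there: 5:T, 7:T, 8:T. ✓
6: successors {2}; ¬p there: 2:F. ✗
7: no successors, so ◇¬p fails. ✗
8: successors {3, 6}; ¬p there: 3:F, 6:T. ✓
— 5 worlds.
For □¬p:
1: successors {4, 5, 6, 7}; ¬p there: 4:T, 5:T, 6:T, 7:T. ✓
2: successors {4}; ¬p there: 4:T. ✓
3: successors {3, 4, 7}; ¬p there: 3:F, 4:T, 7:T. ✗
4: successors {3}; ¬p there: 3:F. ✗
5: successors {5, 7, 8}; ¬p there: 5:T, 7:T, 8:T. ✓
6: successors {2}; ¬p there: 2:F. ✗
7: no successors, so □¬p holds vacuously. ✓
8: successors {3, 6}; ¬p there: 3:F, 6:T. ✗
— 4 worlds.

5 and 4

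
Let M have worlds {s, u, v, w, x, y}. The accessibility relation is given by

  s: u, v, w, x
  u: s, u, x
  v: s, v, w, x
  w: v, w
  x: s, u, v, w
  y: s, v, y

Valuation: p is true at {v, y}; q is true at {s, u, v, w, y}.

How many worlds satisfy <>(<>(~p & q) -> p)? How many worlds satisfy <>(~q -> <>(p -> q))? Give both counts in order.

5 and 6

For <>(<>(~p & q) -> p):
s: successors {u, v, w, x}; <>(~p & q) -> p there: u:F, v:T, w:F, x:F. ✓
u: successors {s, u, x}; <>(~p & q) -> p there: s:F, u:F, x:F. ✗
v: successors {s, v, w, x}; <>(~p & q) -> p there: s:F, v:T, w:F, x:F. ✓
w: successors {v, w}; <>(~p & q) -> p there: v:T, w:F. ✓
x: successors {s, u, v, w}; <>(~p & q) -> p there: s:F, u:F, v:T, w:F. ✓
y: successors {s, v, y}; <>(~p & q) -> p there: s:F, v:T, y:T. ✓
— 5 worlds.
For <>(~q -> <>(p -> q)):
s: successors {u, v, w, x}; ~q -> <>(p -> q) there: u:T, v:T, w:T, x:T. ✓
u: successors {s, u, x}; ~q -> <>(p -> q) there: s:T, u:T, x:T. ✓
v: successors {s, v, w, x}; ~q -> <>(p -> q) there: s:T, v:T, w:T, x:T. ✓
w: successors {v, w}; ~q -> <>(p -> q) there: v:T, w:T. ✓
x: successors {s, u, v, w}; ~q -> <>(p -> q) there: s:T, u:T, v:T, w:T. ✓
y: successors {s, v, y}; ~q -> <>(p -> q) there: s:T, v:T, y:T. ✓
— 6 worlds.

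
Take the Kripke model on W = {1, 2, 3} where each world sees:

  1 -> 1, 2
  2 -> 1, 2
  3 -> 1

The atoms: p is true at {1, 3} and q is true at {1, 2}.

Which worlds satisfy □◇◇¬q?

∅

1: successors {1, 2}; ◇◇¬q there: 1:F, 2:F. ✗
2: successors {1, 2}; ◇◇¬q there: 1:F, 2:F. ✗
3: successors {1}; ◇◇¬q there: 1:F. ✗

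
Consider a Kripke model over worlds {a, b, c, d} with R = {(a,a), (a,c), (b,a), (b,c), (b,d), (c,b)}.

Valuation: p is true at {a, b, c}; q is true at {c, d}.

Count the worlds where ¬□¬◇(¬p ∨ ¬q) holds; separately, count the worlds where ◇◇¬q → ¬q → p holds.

For ¬□¬◇(¬p ∨ ¬q):
a: □¬◇(¬p ∨ ¬q) is F. ✓
b: □¬◇(¬p ∨ ¬q) is F. ✓
c: □¬◇(¬p ∨ ¬q) is F. ✓
d: □¬◇(¬p ∨ ¬q) is T. ✗
— 3 worlds.
For ◇◇¬q → ¬q → p:
a: ◇◇¬q is T, ¬q → p is T. ✓
b: ◇◇¬q is T, ¬q → p is T. ✓
c: ◇◇¬q is T, ¬q → p is T. ✓
d: ◇◇¬q is F, ¬q → p is T. ✓
— 4 worlds.

3 and 4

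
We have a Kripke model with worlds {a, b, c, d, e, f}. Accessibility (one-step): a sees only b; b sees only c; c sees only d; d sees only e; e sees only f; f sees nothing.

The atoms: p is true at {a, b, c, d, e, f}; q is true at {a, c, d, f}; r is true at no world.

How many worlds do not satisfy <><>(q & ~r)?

3

a: successors {b}; <>(q & ~r) there: b:T. ✓
b: successors {c}; <>(q & ~r) there: c:T. ✓
c: successors {d}; <>(q & ~r) there: d:F. ✗
d: successors {e}; <>(q & ~r) there: e:T. ✓
e: successors {f}; <>(q & ~r) there: f:F. ✗
f: no successors, so <><>(q & ~r) fails. ✗
Satisfying worlds: {a, b, d}.
So <><>(q & ~r) fails at the other 3 worlds.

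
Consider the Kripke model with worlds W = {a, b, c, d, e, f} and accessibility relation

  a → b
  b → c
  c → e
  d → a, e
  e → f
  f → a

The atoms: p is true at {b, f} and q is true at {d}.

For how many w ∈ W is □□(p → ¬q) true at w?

a: successors {b}; □(p → ¬q) there: b:T. ✓
b: successors {c}; □(p → ¬q) there: c:T. ✓
c: successors {e}; □(p → ¬q) there: e:T. ✓
d: successors {a, e}; □(p → ¬q) there: a:T, e:T. ✓
e: successors {f}; □(p → ¬q) there: f:T. ✓
f: successors {a}; □(p → ¬q) there: a:T. ✓
Satisfying worlds: {a, b, c, d, e, f}.

6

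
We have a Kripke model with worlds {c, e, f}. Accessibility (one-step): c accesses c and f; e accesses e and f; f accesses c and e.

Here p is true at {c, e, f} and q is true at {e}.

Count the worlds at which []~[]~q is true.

1

c: successors {c, f}; ~[]~q there: c:F, f:T. ✗
e: successors {e, f}; ~[]~q there: e:T, f:T. ✓
f: successors {c, e}; ~[]~q there: c:F, e:T. ✗
Satisfying worlds: {e}.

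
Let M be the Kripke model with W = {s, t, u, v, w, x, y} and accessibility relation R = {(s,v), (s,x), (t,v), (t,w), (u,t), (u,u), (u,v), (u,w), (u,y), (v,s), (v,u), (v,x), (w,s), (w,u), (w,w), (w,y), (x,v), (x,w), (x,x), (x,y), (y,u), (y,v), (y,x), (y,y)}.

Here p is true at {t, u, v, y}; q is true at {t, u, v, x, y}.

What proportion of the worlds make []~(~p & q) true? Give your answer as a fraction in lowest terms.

s: successors {v, x}; ~(~p & q) there: v:T, x:F. ✗
t: successors {v, w}; ~(~p & q) there: v:T, w:T. ✓
u: successors {t, u, v, w, y}; ~(~p & q) there: t:T, u:T, v:T, w:T, y:T. ✓
v: successors {s, u, x}; ~(~p & q) there: s:T, u:T, x:F. ✗
w: successors {s, u, w, y}; ~(~p & q) there: s:T, u:T, w:T, y:T. ✓
x: successors {v, w, x, y}; ~(~p & q) there: v:T, w:T, x:F, y:T. ✗
y: successors {u, v, x, y}; ~(~p & q) there: u:T, v:T, x:F, y:T. ✗
That's 3 of 7 worlds, so 3/7.

3/7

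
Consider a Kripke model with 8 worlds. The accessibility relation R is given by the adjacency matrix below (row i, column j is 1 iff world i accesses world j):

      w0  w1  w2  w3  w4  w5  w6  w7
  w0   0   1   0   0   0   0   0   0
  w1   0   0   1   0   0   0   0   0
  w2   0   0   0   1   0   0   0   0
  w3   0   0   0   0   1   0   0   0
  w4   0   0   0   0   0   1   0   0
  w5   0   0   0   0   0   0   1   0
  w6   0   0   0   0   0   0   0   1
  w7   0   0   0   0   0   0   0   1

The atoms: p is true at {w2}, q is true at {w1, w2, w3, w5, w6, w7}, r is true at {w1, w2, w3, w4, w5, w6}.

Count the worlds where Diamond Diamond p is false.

7

w0: successors {w1}; Diamond p there: w1:T. ✓
w1: successors {w2}; Diamond p there: w2:F. ✗
w2: successors {w3}; Diamond p there: w3:F. ✗
w3: successors {w4}; Diamond p there: w4:F. ✗
w4: successors {w5}; Diamond p there: w5:F. ✗
w5: successors {w6}; Diamond p there: w6:F. ✗
w6: successors {w7}; Diamond p there: w7:F. ✗
w7: successors {w7}; Diamond p there: w7:F. ✗
Satisfying worlds: {w0}.
So Diamond Diamond p fails at the other 7 worlds.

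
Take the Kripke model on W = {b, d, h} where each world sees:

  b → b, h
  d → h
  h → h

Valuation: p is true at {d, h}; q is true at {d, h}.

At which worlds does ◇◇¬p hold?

{b}

b: successors {b, h}; ◇¬p there: b:T, h:F. ✓
d: successors {h}; ◇¬p there: h:F. ✗
h: successors {h}; ◇¬p there: h:F. ✗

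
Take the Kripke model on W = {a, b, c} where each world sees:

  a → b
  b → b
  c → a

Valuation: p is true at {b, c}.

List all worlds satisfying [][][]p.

{a, b, c}

a: successors {b}; [][]p there: b:T. ✓
b: successors {b}; [][]p there: b:T. ✓
c: successors {a}; [][]p there: a:T. ✓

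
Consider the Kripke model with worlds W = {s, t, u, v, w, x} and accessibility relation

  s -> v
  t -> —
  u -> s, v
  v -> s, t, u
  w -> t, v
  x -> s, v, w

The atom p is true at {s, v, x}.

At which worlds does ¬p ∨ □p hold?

{s, t, u, w}

s: ¬p is F, □p is T. ✓
t: ¬p is T, □p is T. ✓
u: ¬p is T, □p is T. ✓
v: ¬p is F, □p is F. ✗
w: ¬p is T, □p is F. ✓
x: ¬p is F, □p is F. ✗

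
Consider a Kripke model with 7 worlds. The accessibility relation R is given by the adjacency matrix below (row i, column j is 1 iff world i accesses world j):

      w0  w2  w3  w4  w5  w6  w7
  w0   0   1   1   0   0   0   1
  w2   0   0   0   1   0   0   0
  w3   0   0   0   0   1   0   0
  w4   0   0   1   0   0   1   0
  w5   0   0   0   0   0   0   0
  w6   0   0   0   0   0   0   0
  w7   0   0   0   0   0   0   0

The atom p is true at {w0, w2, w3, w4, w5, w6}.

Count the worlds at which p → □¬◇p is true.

w0: p is T, □¬◇p is F. ✗
w2: p is T, □¬◇p is F. ✗
w3: p is T, □¬◇p is T. ✓
w4: p is T, □¬◇p is F. ✗
w5: p is T, □¬◇p is T. ✓
w6: p is T, □¬◇p is T. ✓
w7: p is F, □¬◇p is T. ✓
Satisfying worlds: {w3, w5, w6, w7}.

4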